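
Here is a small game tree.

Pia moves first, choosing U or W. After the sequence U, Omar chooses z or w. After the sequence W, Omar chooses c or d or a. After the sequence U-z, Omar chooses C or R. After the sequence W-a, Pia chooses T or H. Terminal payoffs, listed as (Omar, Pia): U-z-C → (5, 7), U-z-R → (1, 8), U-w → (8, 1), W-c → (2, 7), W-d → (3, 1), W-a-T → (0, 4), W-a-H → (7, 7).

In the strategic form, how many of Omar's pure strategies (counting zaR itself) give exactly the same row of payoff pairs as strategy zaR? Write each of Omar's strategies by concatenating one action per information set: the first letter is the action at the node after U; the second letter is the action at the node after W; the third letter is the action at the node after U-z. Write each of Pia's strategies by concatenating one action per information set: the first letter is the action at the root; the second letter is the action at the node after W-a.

1

Row for zaR (columns UT, UH, WT, WH): (1,8) (1,8) (0,4) (7,7).
Every one of Omar's information sets is on the play path for some reply by Pia when Omar follows zaR.
Changing the action at any of them therefore changes at least one column, so only zaR itself gives this row.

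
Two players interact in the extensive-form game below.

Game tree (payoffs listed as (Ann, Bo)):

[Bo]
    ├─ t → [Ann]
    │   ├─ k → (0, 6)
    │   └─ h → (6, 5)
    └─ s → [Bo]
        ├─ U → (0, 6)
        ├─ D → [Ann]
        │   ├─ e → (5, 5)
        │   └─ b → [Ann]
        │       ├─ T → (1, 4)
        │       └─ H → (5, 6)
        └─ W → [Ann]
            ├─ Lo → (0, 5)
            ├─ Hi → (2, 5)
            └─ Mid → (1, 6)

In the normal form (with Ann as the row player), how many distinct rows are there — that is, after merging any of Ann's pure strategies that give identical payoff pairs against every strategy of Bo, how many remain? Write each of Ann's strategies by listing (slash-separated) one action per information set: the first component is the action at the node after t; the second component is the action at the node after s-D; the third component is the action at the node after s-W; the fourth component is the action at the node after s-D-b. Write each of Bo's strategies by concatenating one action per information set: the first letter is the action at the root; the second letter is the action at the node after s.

Ann has 24 pure strategies: k/e/Lo/T, k/e/Lo/H, k/e/Hi/T, k/e/Hi/H, k/e/Mid/T, k/e/Mid/H, k/b/Lo/T, k/b/Lo/H, k/b/Hi/T, k/b/Hi/H, k/b/Mid/T, k/b/Mid/H, h/e/Lo/T, h/e/Lo/H, h/e/Hi/T, h/e/Hi/H, h/e/Mid/T, h/e/Mid/H, h/b/Lo/T, h/b/Lo/H, h/b/Hi/T, h/b/Hi/H, h/b/Mid/T, h/b/Mid/H. Columns: tU, tD, tW, sU, sD, sW.
{k/e/Lo/T, k/e/Lo/H} → row (0,6) (0,6) (0,6) (0,6) (5,5) (0,5)
{k/e/Hi/T, k/e/Hi/H} → row (0,6) (0,6) (0,6) (0,6) (5,5) (2,5)
{k/e/Mid/T, k/e/Mid/H} → row (0,6) (0,6) (0,6) (0,6) (5,5) (1,6)
{k/b/Lo/T} → row (0,6) (0,6) (0,6) (0,6) (1,4) (0,5)
{k/b/Lo/H} → row (0,6) (0,6) (0,6) (0,6) (5,6) (0,5)
{k/b/Hi/T} → row (0,6) (0,6) (0,6) (0,6) (1,4) (2,5)
{k/b/Hi/H} → row (0,6) (0,6) (0,6) (0,6) (5,6) (2,5)
{k/b/Mid/T} → row (0,6) (0,6) (0,6) (0,6) (1,4) (1,6)
{k/b/Mid/H} → row (0,6) (0,6) (0,6) (0,6) (5,6) (1,6)
{h/e/Lo/T, h/e/Lo/H} → row (6,5) (6,5) (6,5) (0,6) (5,5) (0,5)
{h/e/Hi/T, h/e/Hi/H} → row (6,5) (6,5) (6,5) (0,6) (5,5) (2,5)
{h/e/Mid/T, h/e/Mid/H} → row (6,5) (6,5) (6,5) (0,6) (5,5) (1,6)
{h/b/Lo/T} → row (6,5) (6,5) (6,5) (0,6) (1,4) (0,5)
{h/b/Lo/H} → row (6,5) (6,5) (6,5) (0,6) (5,6) (0,5)
{h/b/Hi/T} → row (6,5) (6,5) (6,5) (0,6) (1,4) (2,5)
{h/b/Hi/H} → row (6,5) (6,5) (6,5) (0,6) (5,6) (2,5)
{h/b/Mid/T} → row (6,5) (6,5) (6,5) (0,6) (1,4) (1,6)
{h/b/Mid/H} → row (6,5) (6,5) (6,5) (0,6) (5,6) (1,6)
That's 18 distinct rows out of 24 strategies.

18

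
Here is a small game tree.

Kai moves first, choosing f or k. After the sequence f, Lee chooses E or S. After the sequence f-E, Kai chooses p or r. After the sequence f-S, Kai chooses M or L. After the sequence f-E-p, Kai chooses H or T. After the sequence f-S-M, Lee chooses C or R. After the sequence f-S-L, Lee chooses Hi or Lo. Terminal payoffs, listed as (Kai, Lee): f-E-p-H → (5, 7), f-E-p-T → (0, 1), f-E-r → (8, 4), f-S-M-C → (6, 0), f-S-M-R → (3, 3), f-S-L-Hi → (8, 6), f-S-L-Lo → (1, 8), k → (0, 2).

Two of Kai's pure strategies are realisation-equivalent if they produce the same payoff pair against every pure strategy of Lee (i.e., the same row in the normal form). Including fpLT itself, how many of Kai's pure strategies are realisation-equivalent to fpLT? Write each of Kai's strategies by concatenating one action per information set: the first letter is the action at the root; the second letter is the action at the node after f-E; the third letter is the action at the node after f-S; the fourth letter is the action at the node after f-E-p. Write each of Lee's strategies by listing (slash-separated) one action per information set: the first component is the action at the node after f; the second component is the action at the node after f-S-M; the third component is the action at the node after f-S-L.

Row for fpLT (columns E/C/Hi, E/C/Lo, E/R/Hi, E/R/Lo, S/C/Hi, S/C/Lo, S/R/Hi, S/R/Lo): (0,1) (0,1) (0,1) (0,1) (8,6) (1,8) (8,6) (1,8).
Every one of Kai's information sets is on the play path for some reply by Lee when Kai follows fpLT.
Changing the action at any of them therefore changes at least one column, so only fpLT itself gives this row.

1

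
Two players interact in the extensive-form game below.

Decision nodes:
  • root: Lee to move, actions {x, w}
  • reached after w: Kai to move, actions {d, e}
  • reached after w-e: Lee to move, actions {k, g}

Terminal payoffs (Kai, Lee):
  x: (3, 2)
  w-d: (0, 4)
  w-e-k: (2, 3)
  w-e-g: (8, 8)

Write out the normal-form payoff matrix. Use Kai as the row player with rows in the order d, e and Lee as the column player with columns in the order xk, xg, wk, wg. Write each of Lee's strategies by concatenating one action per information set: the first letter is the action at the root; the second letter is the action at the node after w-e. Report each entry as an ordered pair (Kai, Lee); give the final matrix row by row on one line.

Row d: xk→(3,2), xg→(3,2), wk→(0,4), wg→(0,4)
Row e: xk→(3,2), xg→(3,2), wk→(2,3), wg→(8,8)

d: (3,2) (3,2) (0,4) (0,4) | e: (3,2) (3,2) (2,3) (8,8)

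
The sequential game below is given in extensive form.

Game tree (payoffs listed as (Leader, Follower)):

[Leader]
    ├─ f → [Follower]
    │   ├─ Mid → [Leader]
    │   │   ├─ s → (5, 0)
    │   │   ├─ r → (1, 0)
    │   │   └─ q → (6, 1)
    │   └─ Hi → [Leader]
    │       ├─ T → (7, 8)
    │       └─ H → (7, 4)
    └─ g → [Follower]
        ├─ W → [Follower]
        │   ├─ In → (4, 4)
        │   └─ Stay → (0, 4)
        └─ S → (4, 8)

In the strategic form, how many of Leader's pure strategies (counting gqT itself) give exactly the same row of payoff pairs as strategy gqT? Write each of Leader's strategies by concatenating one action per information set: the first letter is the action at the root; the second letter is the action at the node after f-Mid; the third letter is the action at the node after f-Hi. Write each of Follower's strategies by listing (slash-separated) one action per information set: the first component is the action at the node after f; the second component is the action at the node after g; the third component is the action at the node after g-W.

Row for gqT (columns Mid/W/In, Mid/W/Stay, Mid/S/In, Mid/S/Stay, Hi/W/In, Hi/W/Stay, Hi/S/In, Hi/S/Stay): (4,4) (0,4) (4,8) (4,8) (4,4) (0,4) (4,8) (4,8).
Under gqT, Leader's choice at the node after f-Mid and at the node after f-Hi can never be reached regardless of what Follower does, so varying those choices leaves every outcome unchanged.
Holding the reachable choices fixed and varying the unreachable ones freely already gives 3 × 2 = 6 equivalent strategies.
No other strategy reproduces this row, so those 6 are the full class: gsT, gsH, grT, grH, gqT, gqH.

6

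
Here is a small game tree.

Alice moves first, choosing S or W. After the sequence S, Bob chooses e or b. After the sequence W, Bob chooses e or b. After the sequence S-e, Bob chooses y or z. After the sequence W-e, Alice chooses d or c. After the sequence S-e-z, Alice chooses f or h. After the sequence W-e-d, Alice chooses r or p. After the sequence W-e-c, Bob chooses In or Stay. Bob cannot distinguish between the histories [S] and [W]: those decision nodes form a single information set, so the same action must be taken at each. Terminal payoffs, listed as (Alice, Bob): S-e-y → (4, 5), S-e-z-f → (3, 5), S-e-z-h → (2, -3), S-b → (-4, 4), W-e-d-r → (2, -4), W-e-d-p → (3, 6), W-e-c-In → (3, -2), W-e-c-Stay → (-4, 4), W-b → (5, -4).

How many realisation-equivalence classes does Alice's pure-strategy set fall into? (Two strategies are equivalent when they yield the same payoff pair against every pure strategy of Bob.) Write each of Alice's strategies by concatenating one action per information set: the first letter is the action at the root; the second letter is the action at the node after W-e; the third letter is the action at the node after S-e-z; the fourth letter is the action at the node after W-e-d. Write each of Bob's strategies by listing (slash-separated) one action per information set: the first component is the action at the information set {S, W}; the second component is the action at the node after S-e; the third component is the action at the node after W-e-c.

Alice has 16 pure strategies: Sdfr, Sdfp, Sdhr, Sdhp, Scfr, Scfp, Schr, Schp, Wdfr, Wdfp, Wdhr, Wdhp, Wcfr, Wcfp, Wchr, Wchp. Columns: e/y/In, e/y/Stay, e/z/In, e/z/Stay, b/y/In, b/y/Stay, b/z/In, b/z/Stay.
{Sdfr, Sdfp, Scfr, Scfp} → row (4,5) (4,5) (3,5) (3,5) (-4,4) (-4,4) (-4,4) (-4,4)
{Sdhr, Sdhp, Schr, Schp} → row (4,5) (4,5) (2,-3) (2,-3) (-4,4) (-4,4) (-4,4) (-4,4)
{Wdfr, Wdhr} → row (2,-4) (2,-4) (2,-4) (2,-4) (5,-4) (5,-4) (5,-4) (5,-4)
{Wdfp, Wdhp} → row (3,6) (3,6) (3,6) (3,6) (5,-4) (5,-4) (5,-4) (5,-4)
{Wcfr, Wcfp, Wchr, Wchp} → row (3,-2) (-4,4) (3,-2) (-4,4) (5,-4) (5,-4) (5,-4) (5,-4)
That's 5 distinct rows out of 16 strategies.

5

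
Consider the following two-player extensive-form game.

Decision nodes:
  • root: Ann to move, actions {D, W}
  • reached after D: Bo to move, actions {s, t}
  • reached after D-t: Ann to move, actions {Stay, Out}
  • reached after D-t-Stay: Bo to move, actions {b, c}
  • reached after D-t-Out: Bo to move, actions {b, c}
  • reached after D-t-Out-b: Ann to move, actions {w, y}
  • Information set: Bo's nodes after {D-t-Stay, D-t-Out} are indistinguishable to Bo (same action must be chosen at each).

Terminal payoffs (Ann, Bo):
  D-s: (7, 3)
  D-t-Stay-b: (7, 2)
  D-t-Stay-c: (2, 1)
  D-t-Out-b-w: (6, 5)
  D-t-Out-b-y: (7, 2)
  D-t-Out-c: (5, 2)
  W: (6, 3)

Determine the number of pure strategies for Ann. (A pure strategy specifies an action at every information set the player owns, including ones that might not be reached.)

Ann owns the root with actions {D, W} — two choices.
Ann owns the node after D-t with actions {Stay, Out} — two choices.
Ann owns the node after D-t-Out-b with actions {w, y} — two choices.
A pure strategy fixes one action at each information set independently, so the count is the product 2 × 2 × 2 = 8.

8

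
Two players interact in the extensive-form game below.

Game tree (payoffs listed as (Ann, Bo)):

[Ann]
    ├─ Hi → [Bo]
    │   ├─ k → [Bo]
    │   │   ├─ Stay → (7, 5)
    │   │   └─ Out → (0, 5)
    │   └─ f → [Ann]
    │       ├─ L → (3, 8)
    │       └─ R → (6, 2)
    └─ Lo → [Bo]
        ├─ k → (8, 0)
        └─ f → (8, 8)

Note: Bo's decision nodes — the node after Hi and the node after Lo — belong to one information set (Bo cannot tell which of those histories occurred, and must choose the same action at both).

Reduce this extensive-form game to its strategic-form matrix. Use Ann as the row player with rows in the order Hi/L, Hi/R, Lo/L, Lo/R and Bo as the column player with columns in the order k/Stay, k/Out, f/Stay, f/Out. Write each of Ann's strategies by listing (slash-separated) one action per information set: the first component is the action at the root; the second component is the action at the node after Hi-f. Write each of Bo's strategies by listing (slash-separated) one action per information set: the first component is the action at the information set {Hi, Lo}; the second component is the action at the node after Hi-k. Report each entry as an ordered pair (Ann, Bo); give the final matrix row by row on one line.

       k/Stay    k/Out   f/Stay    f/Out
Hi/L    (7,5)    (0,5)    (3,8)    (3,8)
Hi/R    (7,5)    (0,5)    (6,2)    (6,2)
Lo/L    (8,0)    (8,0)    (8,8)    (8,8)
Lo/R    (8,0)    (8,0)    (8,8)    (8,8)

Hi/L: (7,5) (0,5) (3,8) (3,8) | Hi/R: (7,5) (0,5) (6,2) (6,2) | Lo/L: (8,0) (8,0) (8,8) (8,8) | Lo/R: (8,0) (8,0) (8,8) (8,8)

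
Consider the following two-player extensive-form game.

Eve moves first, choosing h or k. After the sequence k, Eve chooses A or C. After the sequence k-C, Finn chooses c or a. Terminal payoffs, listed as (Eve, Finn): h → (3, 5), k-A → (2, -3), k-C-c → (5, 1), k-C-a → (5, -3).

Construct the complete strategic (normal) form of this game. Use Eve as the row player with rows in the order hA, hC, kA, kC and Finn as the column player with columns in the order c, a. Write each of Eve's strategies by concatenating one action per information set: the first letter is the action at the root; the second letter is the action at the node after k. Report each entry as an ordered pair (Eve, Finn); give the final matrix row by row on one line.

hA: (3,5) (3,5) | hC: (3,5) (3,5) | kA: (2,-3) (2,-3) | kC: (5,1) (5,-3)

            c        a
  hA    (3,5)    (3,5)
  hC    (3,5)    (3,5)
  kA   (2,-3)   (2,-3)
  kC    (5,1)   (5,-3)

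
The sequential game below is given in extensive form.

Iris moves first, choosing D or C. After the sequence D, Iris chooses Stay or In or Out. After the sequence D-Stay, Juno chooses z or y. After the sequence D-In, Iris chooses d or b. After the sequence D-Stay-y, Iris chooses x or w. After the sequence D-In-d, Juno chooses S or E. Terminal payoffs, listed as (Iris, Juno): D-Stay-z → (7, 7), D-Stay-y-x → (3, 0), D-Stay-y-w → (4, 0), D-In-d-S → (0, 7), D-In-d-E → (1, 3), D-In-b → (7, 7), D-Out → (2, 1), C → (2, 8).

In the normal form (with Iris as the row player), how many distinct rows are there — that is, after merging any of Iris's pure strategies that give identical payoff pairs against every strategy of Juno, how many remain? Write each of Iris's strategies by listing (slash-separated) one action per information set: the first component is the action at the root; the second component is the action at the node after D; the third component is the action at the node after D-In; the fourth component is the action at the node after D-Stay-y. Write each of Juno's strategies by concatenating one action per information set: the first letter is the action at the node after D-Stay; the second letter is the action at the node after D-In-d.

Iris has 24 pure strategies: D/Stay/d/x, D/Stay/d/w, D/Stay/b/x, D/Stay/b/w, D/In/d/x, D/In/d/w, D/In/b/x, D/In/b/w, D/Out/d/x, D/Out/d/w, D/Out/b/x, D/Out/b/w, C/Stay/d/x, C/Stay/d/w, C/Stay/b/x, C/Stay/b/w, C/In/d/x, C/In/d/w, C/In/b/x, C/In/b/w, C/Out/d/x, C/Out/d/w, C/Out/b/x, C/Out/b/w. Columns: zS, zE, yS, yE.
{D/Stay/d/x, D/Stay/b/x} → row (7,7) (7,7) (3,0) (3,0)
{D/Stay/d/w, D/Stay/b/w} → row (7,7) (7,7) (4,0) (4,0)
{D/In/d/x, D/In/d/w} → row (0,7) (1,3) (0,7) (1,3)
{D/In/b/x, D/In/b/w} → row (7,7) (7,7) (7,7) (7,7)
{D/Out/d/x, D/Out/d/w, D/Out/b/x, D/Out/b/w} → row (2,1) (2,1) (2,1) (2,1)
{C/Stay/d/x, C/Stay/d/w, C/Stay/b/x, C/Stay/b/w, C/In/d/x, C/In/d/w, C/In/b/x, C/In/b/w, C/Out/d/x, C/Out/d/w, C/Out/b/x, C/Out/b/w} → row (2,8) (2,8) (2,8) (2,8)
That's 6 distinct rows out of 24 strategies.

6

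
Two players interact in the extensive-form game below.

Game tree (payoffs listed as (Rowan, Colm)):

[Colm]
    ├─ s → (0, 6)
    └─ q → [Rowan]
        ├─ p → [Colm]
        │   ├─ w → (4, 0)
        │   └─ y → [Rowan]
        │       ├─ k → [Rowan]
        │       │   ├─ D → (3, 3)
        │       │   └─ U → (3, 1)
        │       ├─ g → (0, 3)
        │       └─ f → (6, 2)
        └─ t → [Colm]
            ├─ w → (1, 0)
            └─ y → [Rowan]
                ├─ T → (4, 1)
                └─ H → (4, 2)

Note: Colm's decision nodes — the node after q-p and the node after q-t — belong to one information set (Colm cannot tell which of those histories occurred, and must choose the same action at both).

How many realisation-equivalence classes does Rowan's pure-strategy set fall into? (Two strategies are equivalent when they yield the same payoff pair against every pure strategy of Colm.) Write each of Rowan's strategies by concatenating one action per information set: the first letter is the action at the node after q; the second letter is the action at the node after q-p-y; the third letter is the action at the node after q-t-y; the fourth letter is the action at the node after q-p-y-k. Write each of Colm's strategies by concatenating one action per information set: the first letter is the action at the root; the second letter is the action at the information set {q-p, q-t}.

Rowan has 24 pure strategies: pkTD, pkTU, pkHD, pkHU, pgTD, pgTU, pgHD, pgHU, pfTD, pfTU, pfHD, pfHU, tkTD, tkTU, tkHD, tkHU, tgTD, tgTU, tgHD, tgHU, tfTD, tfTU, tfHD, tfHU. Columns: sw, sy, qw, qy.
{pkTD, pkHD} → row (0,6) (0,6) (4,0) (3,3)
{pkTU, pkHU} → row (0,6) (0,6) (4,0) (3,1)
{pgTD, pgTU, pgHD, pgHU} → row (0,6) (0,6) (4,0) (0,3)
{pfTD, pfTU, pfHD, pfHU} → row (0,6) (0,6) (4,0) (6,2)
{tkTD, tkTU, tgTD, tgTU, tfTD, tfTU} → row (0,6) (0,6) (1,0) (4,1)
{tkHD, tkHU, tgHD, tgHU, tfHD, tfHU} → row (0,6) (0,6) (1,0) (4,2)
That's 6 distinct rows out of 24 strategies.

6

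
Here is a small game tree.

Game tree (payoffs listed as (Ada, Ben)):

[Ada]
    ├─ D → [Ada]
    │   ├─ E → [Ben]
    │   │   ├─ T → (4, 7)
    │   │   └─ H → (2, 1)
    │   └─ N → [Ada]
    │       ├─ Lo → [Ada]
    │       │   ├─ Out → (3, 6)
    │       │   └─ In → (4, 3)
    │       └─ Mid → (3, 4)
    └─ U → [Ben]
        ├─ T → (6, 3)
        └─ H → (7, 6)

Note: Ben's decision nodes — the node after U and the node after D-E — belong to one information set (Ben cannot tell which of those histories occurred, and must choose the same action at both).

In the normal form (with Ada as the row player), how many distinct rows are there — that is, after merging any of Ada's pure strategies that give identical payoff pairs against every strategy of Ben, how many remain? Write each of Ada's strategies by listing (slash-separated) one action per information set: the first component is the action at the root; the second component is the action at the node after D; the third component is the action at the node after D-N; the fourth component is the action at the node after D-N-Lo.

5

Ada has 16 pure strategies: D/E/Lo/Out, D/E/Lo/In, D/E/Mid/Out, D/E/Mid/In, D/N/Lo/Out, D/N/Lo/In, D/N/Mid/Out, D/N/Mid/In, U/E/Lo/Out, U/E/Lo/In, U/E/Mid/Out, U/E/Mid/In, U/N/Lo/Out, U/N/Lo/In, U/N/Mid/Out, U/N/Mid/In. Columns: T, H.
{D/E/Lo/Out, D/E/Lo/In, D/E/Mid/Out, D/E/Mid/In} → row (4,7) (2,1)
{D/N/Lo/Out} → row (3,6) (3,6)
{D/N/Lo/In} → row (4,3) (4,3)
{D/N/Mid/Out, D/N/Mid/In} → row (3,4) (3,4)
{U/E/Lo/Out, U/E/Lo/In, U/E/Mid/Out, U/E/Mid/In, U/N/Lo/Out, U/N/Lo/In, U/N/Mid/Out, U/N/Mid/In} → row (6,3) (7,6)
That's 5 distinct rows out of 16 strategies.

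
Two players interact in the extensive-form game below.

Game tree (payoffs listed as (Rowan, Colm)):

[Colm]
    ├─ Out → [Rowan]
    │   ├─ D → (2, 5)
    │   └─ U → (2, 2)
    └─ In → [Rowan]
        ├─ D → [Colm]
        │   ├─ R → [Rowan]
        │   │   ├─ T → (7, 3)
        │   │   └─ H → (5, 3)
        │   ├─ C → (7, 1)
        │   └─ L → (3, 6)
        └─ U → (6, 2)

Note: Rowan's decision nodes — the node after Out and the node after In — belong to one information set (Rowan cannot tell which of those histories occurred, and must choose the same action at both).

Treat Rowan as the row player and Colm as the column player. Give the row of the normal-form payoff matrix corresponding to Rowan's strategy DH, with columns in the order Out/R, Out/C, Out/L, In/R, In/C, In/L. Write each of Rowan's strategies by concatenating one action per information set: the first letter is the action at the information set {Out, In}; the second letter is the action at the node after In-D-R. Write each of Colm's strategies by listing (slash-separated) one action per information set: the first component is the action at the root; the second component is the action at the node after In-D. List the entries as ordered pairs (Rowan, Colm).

vs Out/R: Colm plays Out → Rowan plays D at [Out] → (2, 5)
vs Out/C: Colm plays Out → Rowan plays D at [Out] → (2, 5)
vs Out/L: Colm plays Out → Rowan plays D at [Out] → (2, 5)
vs In/R: Colm plays In → Rowan plays D at [In] → Colm plays R at [In-D] → Rowan plays H at [In-D-R] → (5, 3)
vs In/C: Colm plays In → Rowan plays D at [In] → Colm plays C at [In-D] → (7, 1)
vs In/L: Colm plays In → Rowan plays D at [In] → Colm plays L at [In-D] → (3, 6)

(2,5) (2,5) (2,5) (5,3) (7,1) (3,6)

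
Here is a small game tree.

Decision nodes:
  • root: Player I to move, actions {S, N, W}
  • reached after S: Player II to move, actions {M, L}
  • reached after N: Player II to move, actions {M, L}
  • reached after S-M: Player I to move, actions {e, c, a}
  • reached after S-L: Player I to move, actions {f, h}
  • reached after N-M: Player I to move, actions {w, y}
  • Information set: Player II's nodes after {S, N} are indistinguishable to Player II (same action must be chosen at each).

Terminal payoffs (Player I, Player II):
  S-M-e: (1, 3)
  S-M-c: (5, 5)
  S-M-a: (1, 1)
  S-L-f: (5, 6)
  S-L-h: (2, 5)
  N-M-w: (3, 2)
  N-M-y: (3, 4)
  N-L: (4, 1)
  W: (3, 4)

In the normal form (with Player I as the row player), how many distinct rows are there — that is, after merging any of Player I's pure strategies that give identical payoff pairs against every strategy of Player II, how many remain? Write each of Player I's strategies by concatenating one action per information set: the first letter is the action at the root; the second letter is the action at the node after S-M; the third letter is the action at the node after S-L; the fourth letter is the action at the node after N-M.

9

Player I has 36 pure strategies: Sefw, Sefy, Sehw, Sehy, Scfw, Scfy, Schw, Schy, Safw, Safy, Sahw, Sahy, Nefw, Nefy, Nehw, Nehy, Ncfw, Ncfy, Nchw, Nchy, Nafw, Nafy, Nahw, Nahy, Wefw, Wefy, Wehw, Wehy, Wcfw, Wcfy, Wchw, Wchy, Wafw, Wafy, Wahw, Wahy. Columns: M, L.
{Sefw, Sefy} → row (1,3) (5,6)
{Sehw, Sehy} → row (1,3) (2,5)
{Scfw, Scfy} → row (5,5) (5,6)
{Schw, Schy} → row (5,5) (2,5)
{Safw, Safy} → row (1,1) (5,6)
{Sahw, Sahy} → row (1,1) (2,5)
{Nefw, Nehw, Ncfw, Nchw, Nafw, Nahw} → row (3,2) (4,1)
{Nefy, Nehy, Ncfy, Nchy, Nafy, Nahy} → row (3,4) (4,1)
{Wefw, Wefy, Wehw, Wehy, Wcfw, Wcfy, Wchw, Wchy, Wafw, Wafy, Wahw, Wahy} → row (3,4) (3,4)
That's 9 distinct rows out of 36 strategies.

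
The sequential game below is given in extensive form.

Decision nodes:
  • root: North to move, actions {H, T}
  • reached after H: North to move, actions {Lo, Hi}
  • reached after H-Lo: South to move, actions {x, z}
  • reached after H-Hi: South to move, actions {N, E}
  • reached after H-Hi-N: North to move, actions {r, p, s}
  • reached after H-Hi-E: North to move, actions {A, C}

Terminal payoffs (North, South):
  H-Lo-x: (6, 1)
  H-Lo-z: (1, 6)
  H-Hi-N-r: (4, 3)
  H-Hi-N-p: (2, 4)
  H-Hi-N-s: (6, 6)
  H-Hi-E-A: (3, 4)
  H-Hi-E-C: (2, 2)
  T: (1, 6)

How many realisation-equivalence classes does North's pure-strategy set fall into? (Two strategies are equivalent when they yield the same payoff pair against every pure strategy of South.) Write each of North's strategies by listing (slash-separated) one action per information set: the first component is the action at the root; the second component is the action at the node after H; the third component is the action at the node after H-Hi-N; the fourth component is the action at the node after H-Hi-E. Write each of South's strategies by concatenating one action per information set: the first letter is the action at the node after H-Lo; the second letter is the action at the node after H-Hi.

8

North has 24 pure strategies: H/Lo/r/A, H/Lo/r/C, H/Lo/p/A, H/Lo/p/C, H/Lo/s/A, H/Lo/s/C, H/Hi/r/A, H/Hi/r/C, H/Hi/p/A, H/Hi/p/C, H/Hi/s/A, H/Hi/s/C, T/Lo/r/A, T/Lo/r/C, T/Lo/p/A, T/Lo/p/C, T/Lo/s/A, T/Lo/s/C, T/Hi/r/A, T/Hi/r/C, T/Hi/p/A, T/Hi/p/C, T/Hi/s/A, T/Hi/s/C. Columns: xN, xE, zN, zE.
{H/Lo/r/A, H/Lo/r/C, H/Lo/p/A, H/Lo/p/C, H/Lo/s/A, H/Lo/s/C} → row (6,1) (6,1) (1,6) (1,6)
{H/Hi/r/A} → row (4,3) (3,4) (4,3) (3,4)
{H/Hi/r/C} → row (4,3) (2,2) (4,3) (2,2)
{H/Hi/p/A} → row (2,4) (3,4) (2,4) (3,4)
{H/Hi/p/C} → row (2,4) (2,2) (2,4) (2,2)
{H/Hi/s/A} → row (6,6) (3,4) (6,6) (3,4)
{H/Hi/s/C} → row (6,6) (2,2) (6,6) (2,2)
{T/Lo/r/A, T/Lo/r/C, T/Lo/p/A, T/Lo/p/C, T/Lo/s/A, T/Lo/s/C, T/Hi/r/A, T/Hi/r/C, T/Hi/p/A, T/Hi/p/C, T/Hi/s/A, T/Hi/s/C} → row (1,6) (1,6) (1,6) (1,6)
That's 8 distinct rows out of 24 strategies.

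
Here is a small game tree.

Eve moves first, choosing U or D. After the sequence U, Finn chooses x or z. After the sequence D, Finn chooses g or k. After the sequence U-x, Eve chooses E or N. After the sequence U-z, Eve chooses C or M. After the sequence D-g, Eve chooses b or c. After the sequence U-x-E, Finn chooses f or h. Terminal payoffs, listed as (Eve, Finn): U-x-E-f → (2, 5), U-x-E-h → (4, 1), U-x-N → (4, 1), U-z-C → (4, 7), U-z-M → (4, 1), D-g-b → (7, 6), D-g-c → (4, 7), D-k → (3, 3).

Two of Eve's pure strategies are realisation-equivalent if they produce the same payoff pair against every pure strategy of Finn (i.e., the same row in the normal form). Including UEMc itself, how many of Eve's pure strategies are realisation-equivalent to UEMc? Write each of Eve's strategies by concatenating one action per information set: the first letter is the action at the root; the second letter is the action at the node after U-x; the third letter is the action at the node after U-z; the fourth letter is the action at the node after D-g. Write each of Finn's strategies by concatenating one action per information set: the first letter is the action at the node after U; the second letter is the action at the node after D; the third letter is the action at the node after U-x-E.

2

Row for UEMc (columns xgf, xgh, xkf, xkh, zgf, zgh, zkf, zkh): (2,5) (4,1) (2,5) (4,1) (4,1) (4,1) (4,1) (4,1).
Under UEMc, Eve's choice at the node after D-g can never be reached regardless of what Finn does, so varying those choices leaves every outcome unchanged.
Holding the reachable choices fixed and varying the unreachable one freely already gives 2 equivalent strategies.
No other strategy reproduces this row, so those 2 are the full class: UEMb, UEMc.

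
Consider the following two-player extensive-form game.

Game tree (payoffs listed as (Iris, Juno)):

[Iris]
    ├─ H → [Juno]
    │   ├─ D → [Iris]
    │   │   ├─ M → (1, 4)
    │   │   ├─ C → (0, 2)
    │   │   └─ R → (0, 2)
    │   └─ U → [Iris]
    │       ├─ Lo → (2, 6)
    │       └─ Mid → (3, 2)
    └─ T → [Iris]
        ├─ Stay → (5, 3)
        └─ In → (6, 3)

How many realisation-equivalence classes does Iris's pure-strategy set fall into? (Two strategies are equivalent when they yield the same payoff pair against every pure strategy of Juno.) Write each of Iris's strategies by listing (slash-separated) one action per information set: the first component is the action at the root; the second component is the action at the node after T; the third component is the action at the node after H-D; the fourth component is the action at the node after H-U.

Iris has 24 pure strategies: H/Stay/M/Lo, H/Stay/M/Mid, H/Stay/C/Lo, H/Stay/C/Mid, H/Stay/R/Lo, H/Stay/R/Mid, H/In/M/Lo, H/In/M/Mid, H/In/C/Lo, H/In/C/Mid, H/In/R/Lo, H/In/R/Mid, T/Stay/M/Lo, T/Stay/M/Mid, T/Stay/C/Lo, T/Stay/C/Mid, T/Stay/R/Lo, T/Stay/R/Mid, T/In/M/Lo, T/In/M/Mid, T/In/C/Lo, T/In/C/Mid, T/In/R/Lo, T/In/R/Mid. Columns: D, U.
{H/Stay/M/Lo, H/In/M/Lo} → row (1,4) (2,6)
{H/Stay/M/Mid, H/In/M/Mid} → row (1,4) (3,2)
{H/Stay/C/Lo, H/Stay/R/Lo, H/In/C/Lo, H/In/R/Lo} → row (0,2) (2,6)
{H/Stay/C/Mid, H/Stay/R/Mid, H/In/C/Mid, H/In/R/Mid} → row (0,2) (3,2)
{T/Stay/M/Lo, T/Stay/M/Mid, T/Stay/C/Lo, T/Stay/C/Mid, T/Stay/R/Lo, T/Stay/R/Mid} → row (5,3) (5,3)
{T/In/M/Lo, T/In/M/Mid, T/In/C/Lo, T/In/C/Mid, T/In/R/Lo, T/In/R/Mid} → row (6,3) (6,3)
That's 6 distinct rows out of 24 strategies.

6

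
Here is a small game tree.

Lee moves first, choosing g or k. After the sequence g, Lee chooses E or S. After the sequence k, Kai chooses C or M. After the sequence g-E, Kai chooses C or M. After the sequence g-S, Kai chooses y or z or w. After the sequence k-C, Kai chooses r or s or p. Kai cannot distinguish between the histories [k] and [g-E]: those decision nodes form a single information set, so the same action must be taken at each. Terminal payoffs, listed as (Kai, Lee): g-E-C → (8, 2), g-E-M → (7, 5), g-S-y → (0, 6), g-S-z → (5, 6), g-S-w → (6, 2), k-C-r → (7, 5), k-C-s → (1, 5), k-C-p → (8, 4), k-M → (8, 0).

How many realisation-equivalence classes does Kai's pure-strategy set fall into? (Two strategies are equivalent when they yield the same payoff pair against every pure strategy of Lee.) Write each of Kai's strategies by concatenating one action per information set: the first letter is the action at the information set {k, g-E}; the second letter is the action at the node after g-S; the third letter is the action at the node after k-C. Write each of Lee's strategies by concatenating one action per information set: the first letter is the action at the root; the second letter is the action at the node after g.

12

Kai has 18 pure strategies: Cyr, Cys, Cyp, Czr, Czs, Czp, Cwr, Cws, Cwp, Myr, Mys, Myp, Mzr, Mzs, Mzp, Mwr, Mws, Mwp. Columns: gE, gS, kE, kS.
{Cyr} → row (8,2) (0,6) (7,5) (7,5)
{Cys} → row (8,2) (0,6) (1,5) (1,5)
{Cyp} → row (8,2) (0,6) (8,4) (8,4)
{Czr} → row (8,2) (5,6) (7,5) (7,5)
{Czs} → row (8,2) (5,6) (1,5) (1,5)
{Czp} → row (8,2) (5,6) (8,4) (8,4)
{Cwr} → row (8,2) (6,2) (7,5) (7,5)
{Cws} → row (8,2) (6,2) (1,5) (1,5)
{Cwp} → row (8,2) (6,2) (8,4) (8,4)
{Myr, Mys, Myp} → row (7,5) (0,6) (8,0) (8,0)
{Mzr, Mzs, Mzp} → row (7,5) (5,6) (8,0) (8,0)
{Mwr, Mws, Mwp} → row (7,5) (6,2) (8,0) (8,0)
That's 12 distinct rows out of 18 strategies.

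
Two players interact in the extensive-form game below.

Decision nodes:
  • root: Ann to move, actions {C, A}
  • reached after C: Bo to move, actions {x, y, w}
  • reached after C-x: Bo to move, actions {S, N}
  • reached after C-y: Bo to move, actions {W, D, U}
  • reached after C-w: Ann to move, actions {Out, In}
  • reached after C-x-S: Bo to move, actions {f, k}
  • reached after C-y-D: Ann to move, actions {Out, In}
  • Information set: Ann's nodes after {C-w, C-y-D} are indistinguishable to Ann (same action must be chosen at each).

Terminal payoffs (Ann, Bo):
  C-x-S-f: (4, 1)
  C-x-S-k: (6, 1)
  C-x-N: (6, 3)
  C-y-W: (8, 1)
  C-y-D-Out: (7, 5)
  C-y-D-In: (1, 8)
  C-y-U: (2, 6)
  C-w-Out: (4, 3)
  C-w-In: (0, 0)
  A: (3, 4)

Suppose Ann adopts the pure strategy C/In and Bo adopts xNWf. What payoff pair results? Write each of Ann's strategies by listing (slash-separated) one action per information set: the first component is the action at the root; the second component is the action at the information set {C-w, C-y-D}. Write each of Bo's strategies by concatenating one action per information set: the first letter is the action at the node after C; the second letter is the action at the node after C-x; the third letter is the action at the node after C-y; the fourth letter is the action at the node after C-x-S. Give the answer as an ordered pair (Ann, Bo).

(6, 3)

Trace the play path from the root:
  Ann plays C
  Bo plays x at [C]
  Bo plays N at [C-x]
→ terminal payoff (6, 3).
(Ann's choice at the information set {C-w, C-y-D} is never reached on this path, so it doesn't affect the outcome.)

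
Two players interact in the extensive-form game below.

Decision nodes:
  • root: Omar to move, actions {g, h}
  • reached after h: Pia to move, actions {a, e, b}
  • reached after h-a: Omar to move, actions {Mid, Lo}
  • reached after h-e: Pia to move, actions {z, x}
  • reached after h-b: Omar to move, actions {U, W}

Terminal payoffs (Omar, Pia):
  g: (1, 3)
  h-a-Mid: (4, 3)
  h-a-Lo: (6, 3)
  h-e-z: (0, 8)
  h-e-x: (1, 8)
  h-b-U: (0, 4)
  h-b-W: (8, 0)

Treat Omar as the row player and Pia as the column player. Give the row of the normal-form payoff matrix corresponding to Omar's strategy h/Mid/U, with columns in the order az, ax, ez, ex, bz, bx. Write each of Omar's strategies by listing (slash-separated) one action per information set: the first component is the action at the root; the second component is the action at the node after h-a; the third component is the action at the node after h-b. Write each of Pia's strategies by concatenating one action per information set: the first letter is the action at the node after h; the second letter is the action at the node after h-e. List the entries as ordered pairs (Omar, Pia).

(4,3) (4,3) (0,8) (1,8) (0,4) (0,4)

vs az: Omar plays h → Pia plays a at [h] → Omar plays Mid at [h-a] → (4, 3)
vs ax: Omar plays h → Pia plays a at [h] → Omar plays Mid at [h-a] → (4, 3)
vs ez: Omar plays h → Pia plays e at [h] → Pia plays z at [h-e] → (0, 8)
vs ex: Omar plays h → Pia plays e at [h] → Pia plays x at [h-e] → (1, 8)
vs bz: Omar plays h → Pia plays b at [h] → Omar plays U at [h-b] → (0, 4)
vs bx: Omar plays h → Pia plays b at [h] → Omar plays U at [h-b] → (0, 4)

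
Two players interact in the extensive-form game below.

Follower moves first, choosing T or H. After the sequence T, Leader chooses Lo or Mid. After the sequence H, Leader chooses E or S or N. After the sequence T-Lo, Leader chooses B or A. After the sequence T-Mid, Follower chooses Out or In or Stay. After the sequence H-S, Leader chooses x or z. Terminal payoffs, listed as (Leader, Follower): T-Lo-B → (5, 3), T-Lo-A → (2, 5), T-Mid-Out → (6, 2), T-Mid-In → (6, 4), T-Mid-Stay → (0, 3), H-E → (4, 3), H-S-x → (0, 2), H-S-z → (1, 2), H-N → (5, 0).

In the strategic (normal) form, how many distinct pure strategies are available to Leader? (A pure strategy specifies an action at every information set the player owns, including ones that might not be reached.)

24

Leader owns the node after T with actions {Lo, Mid} — two choices.
Leader owns the node after H with actions {E, S, N} — three choices.
Leader owns the node after T-Lo with actions {B, A} — two choices.
Leader owns the node after H-S with actions {x, z} — two choices.
A pure strategy fixes one action at each information set independently, so the count is the product 2 × 3 × 2 × 2 = 24.
(For reference, Follower has 6 pure strategies, giving a 24×6 normal-form matrix.)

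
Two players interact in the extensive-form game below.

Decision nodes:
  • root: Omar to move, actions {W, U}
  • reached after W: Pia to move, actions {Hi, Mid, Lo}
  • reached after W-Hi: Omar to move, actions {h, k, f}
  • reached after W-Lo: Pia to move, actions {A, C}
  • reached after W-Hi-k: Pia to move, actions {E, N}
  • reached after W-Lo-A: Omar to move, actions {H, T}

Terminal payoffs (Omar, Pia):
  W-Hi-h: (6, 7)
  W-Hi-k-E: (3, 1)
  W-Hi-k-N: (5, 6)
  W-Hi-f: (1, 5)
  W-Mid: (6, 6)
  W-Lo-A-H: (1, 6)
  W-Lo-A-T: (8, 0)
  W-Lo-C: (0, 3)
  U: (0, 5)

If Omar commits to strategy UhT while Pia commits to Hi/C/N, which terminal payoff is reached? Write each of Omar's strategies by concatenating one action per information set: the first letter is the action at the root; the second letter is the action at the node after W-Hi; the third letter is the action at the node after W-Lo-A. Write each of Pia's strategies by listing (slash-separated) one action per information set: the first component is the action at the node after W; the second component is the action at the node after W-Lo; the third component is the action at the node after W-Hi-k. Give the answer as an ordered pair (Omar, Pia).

Trace the play path from the root:
  Omar plays U
→ terminal payoff (0, 5).
(Omar's choice at the node after W-Hi is never reached on this path, so it doesn't affect the outcome.)

(0, 5)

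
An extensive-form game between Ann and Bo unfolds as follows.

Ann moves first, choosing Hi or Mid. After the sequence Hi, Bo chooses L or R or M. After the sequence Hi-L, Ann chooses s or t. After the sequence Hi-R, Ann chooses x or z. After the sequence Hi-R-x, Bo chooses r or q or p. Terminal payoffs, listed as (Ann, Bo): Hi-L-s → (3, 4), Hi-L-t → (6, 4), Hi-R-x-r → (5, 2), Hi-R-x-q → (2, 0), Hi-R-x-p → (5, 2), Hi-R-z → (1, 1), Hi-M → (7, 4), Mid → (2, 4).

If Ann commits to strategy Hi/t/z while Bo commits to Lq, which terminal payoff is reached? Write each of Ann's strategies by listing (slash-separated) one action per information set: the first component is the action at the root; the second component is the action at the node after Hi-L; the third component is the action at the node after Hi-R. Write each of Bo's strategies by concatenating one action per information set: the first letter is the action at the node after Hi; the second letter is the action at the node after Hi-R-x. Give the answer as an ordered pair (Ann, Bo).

(6, 4)

Trace the play path from the root:
  Ann plays Hi
  Bo plays L at [Hi]
  Ann plays t at [Hi-L]
→ terminal payoff (6, 4).
(Ann's choice at the node after Hi-R is never reached on this path, so it doesn't affect the outcome.)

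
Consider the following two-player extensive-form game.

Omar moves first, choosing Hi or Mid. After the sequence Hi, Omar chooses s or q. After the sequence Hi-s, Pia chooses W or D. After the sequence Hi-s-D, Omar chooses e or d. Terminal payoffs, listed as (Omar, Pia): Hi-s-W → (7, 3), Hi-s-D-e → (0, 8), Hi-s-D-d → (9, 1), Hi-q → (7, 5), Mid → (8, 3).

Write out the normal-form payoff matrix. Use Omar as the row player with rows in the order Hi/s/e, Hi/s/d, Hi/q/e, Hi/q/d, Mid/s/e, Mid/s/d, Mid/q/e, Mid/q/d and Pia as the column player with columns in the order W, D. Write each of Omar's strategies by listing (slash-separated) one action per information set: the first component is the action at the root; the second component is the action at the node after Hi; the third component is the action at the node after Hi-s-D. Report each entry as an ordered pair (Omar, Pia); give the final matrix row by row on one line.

Hi/s/e: (7,3) (0,8) | Hi/s/d: (7,3) (9,1) | Hi/q/e: (7,5) (7,5) | Hi/q/d: (7,5) (7,5) | Mid/s/e: (8,3) (8,3) | Mid/s/d: (8,3) (8,3) | Mid/q/e: (8,3) (8,3) | Mid/q/d: (8,3) (8,3)

               W        D
 Hi/s/e    (7,3)    (0,8)
 Hi/s/d    (7,3)    (9,1)
 Hi/q/e    (7,5)    (7,5)
 Hi/q/d    (7,5)    (7,5)
Mid/s/e    (8,3)    (8,3)
Mid/s/d    (8,3)    (8,3)
Mid/q/e    (8,3)    (8,3)
Mid/q/d    (8,3)    (8,3)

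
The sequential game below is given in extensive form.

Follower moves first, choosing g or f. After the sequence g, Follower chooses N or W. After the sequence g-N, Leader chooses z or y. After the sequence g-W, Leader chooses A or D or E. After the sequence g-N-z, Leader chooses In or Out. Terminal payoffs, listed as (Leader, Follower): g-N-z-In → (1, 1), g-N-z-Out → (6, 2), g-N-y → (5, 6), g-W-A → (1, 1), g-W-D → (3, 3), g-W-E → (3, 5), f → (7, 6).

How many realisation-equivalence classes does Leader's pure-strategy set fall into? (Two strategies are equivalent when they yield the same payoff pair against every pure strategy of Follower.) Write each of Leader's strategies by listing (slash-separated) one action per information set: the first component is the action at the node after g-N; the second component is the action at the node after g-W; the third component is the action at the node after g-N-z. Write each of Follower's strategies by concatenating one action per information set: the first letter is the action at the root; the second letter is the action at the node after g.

Leader has 12 pure strategies: z/A/In, z/A/Out, z/D/In, z/D/Out, z/E/In, z/E/Out, y/A/In, y/A/Out, y/D/In, y/D/Out, y/E/In, y/E/Out. Columns: gN, gW, fN, fW.
{z/A/In} → row (1,1) (1,1) (7,6) (7,6)
{z/A/Out} → row (6,2) (1,1) (7,6) (7,6)
{z/D/In} → row (1,1) (3,3) (7,6) (7,6)
{z/D/Out} → row (6,2) (3,3) (7,6) (7,6)
{z/E/In} → row (1,1) (3,5) (7,6) (7,6)
{z/E/Out} → row (6,2) (3,5) (7,6) (7,6)
{y/A/In, y/A/Out} → row (5,6) (1,1) (7,6) (7,6)
{y/D/In, y/D/Out} → row (5,6) (3,3) (7,6) (7,6)
{y/E/In, y/E/Out} → row (5,6) (3,5) (7,6) (7,6)
That's 9 distinct rows out of 12 strategies.

9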